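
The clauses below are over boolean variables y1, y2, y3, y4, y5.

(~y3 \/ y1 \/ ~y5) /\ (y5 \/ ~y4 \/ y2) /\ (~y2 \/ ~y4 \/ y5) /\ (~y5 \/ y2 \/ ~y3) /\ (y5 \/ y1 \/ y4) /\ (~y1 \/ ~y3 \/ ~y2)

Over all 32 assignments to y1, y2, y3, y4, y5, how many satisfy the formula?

Case analysis on y5 and y2:
  y5=T, y2=T: remaining (y1,y3,y4) ∈ {(F,F,F); (F,F,T); (T,F,F); (T,F,T)} — 4.
  y5=T, y2=F: remaining (y1,y3,y4) ∈ {(F,F,F); (F,F,T); (T,F,F); (T,F,T)} — 4.
  y5=F, y2=T: remaining (y1,y3,y4) ∈ {(T,F,F)} — 1.
  y5=F, y2=F: remaining (y1,y3,y4) ∈ {(T,F,F); (T,T,F)} — 2.
Total: 4 + 4 + 1 + 2 = 11.

11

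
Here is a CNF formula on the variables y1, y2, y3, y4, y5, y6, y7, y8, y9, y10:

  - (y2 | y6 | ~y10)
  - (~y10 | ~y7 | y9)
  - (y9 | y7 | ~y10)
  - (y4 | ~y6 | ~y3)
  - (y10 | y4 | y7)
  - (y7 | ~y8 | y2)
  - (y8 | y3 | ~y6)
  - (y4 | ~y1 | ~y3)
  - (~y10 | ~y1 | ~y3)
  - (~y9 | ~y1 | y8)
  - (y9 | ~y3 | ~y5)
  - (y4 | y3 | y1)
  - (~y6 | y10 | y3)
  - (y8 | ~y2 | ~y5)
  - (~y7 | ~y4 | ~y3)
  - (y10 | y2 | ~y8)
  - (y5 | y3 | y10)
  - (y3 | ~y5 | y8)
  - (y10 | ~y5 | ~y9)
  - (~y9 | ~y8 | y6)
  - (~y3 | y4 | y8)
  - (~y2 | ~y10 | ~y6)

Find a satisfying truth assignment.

Try y1 = True.
Branch on y2: take y2 = False.
Try y3 = True.
  then y4 is forced to True.
  then y10 is forced to False.
  then y7 is forced to False.
  then y8 is forced to False.
  then y9 is forced to False.
  then y5 is forced to False.
y6 is now unconstrained; take y6 = True.

y1 = True, y2 = False, y3 = True, y4 = True, y5 = False, y6 = True, y7 = False, y8 = False, y9 = False, y10 = False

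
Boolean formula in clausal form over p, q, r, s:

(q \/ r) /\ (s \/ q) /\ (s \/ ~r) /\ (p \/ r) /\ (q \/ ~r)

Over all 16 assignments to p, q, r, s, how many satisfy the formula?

Satisfying assignments:
  p=F q=T r=T s=T
  p=T q=T r=F s=F
  p=T q=T r=F s=T
  p=T q=T r=T s=T
Count: 4.

4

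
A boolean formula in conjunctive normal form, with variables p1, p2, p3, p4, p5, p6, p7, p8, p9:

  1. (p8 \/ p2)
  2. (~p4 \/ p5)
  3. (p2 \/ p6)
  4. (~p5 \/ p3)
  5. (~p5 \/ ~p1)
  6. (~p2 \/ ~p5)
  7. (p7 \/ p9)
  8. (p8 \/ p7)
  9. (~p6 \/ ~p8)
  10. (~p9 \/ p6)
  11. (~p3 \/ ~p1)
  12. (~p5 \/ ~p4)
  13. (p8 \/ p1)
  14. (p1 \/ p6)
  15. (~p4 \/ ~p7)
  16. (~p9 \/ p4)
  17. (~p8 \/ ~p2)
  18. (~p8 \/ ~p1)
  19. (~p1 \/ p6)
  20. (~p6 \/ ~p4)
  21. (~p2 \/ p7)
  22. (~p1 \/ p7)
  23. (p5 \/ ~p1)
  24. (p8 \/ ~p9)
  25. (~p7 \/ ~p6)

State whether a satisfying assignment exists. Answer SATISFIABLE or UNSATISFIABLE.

UNSATISFIABLE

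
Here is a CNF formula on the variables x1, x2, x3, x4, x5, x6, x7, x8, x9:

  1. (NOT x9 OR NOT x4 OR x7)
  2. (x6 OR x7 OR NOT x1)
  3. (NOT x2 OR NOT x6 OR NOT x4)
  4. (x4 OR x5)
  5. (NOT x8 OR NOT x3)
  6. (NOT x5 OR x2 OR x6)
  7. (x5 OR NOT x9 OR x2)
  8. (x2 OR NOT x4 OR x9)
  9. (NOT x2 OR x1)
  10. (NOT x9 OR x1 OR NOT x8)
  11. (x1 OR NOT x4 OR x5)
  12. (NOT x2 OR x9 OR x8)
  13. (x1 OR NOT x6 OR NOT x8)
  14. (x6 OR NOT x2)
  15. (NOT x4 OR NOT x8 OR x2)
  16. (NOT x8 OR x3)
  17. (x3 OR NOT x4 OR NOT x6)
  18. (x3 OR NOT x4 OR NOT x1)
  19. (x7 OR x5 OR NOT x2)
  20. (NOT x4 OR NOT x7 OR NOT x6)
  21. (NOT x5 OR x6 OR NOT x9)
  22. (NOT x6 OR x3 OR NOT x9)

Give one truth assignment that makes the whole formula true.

Try x1 = True.
Try x2 = False.
Try x3 = False.
  then x8 is forced to False.
  then x4 is forced to False.
  then x5 is forced to True.
  then x6 is forced to True.
  then x9 is forced to False.
x7 is now unconstrained; take x7 = True.

x1=T, x2=F, x3=F, x4=F, x5=T, x6=T, x7=T, x8=F, x9=F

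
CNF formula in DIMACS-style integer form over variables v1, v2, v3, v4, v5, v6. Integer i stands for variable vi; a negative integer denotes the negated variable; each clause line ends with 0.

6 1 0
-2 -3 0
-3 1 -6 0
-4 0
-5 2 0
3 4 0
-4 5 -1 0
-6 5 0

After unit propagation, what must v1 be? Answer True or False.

(NOT v4) is a unit clause: v4 = False.
From (v3 OR v4) and v4 = False: v3 = True.
(NOT v2 OR NOT v3): since v3 = True, the clause reduces to (NOT v2). v2 = False.
From (NOT v5 OR v2) and v2 = False: v5 = False.
From (NOT v6 OR v5) and v5 = False: v6 = False.
(v1 OR v6) with v6 = False leaves only v1, so v1 = True.

True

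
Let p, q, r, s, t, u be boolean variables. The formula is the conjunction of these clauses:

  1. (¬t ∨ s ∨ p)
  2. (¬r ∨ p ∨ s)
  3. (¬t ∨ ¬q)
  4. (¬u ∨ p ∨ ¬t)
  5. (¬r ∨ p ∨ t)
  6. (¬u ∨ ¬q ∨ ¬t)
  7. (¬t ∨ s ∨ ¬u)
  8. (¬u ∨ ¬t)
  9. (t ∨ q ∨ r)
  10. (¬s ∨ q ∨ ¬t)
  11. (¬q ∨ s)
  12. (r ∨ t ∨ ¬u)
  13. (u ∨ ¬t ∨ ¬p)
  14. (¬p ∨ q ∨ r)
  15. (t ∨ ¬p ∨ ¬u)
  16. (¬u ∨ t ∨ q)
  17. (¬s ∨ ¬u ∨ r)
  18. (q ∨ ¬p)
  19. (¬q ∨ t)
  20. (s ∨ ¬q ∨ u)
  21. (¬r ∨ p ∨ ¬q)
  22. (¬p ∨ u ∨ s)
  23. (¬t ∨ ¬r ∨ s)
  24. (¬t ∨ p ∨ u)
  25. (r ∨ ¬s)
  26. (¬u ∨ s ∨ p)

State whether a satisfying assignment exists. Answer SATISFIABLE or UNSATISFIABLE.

t = True:
  propagation gives q=False, u=False, s=False, p=True; an empty clause results — contradiction.
t = False:
  propagation gives q=False, r=True, p=True; an empty clause results — contradiction.
Every branch closes, so no satisfying assignment exists.

UNSATISFIABLE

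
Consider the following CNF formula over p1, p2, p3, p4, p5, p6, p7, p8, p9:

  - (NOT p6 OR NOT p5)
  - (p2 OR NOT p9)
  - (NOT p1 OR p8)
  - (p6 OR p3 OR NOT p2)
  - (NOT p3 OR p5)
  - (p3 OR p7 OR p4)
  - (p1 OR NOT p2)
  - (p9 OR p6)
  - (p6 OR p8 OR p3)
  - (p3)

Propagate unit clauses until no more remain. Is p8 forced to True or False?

(p3) stands alone — p3 = True.
From (p5 OR NOT p3) and p3 = True: p5 = True.
(NOT p5 OR NOT p6): since p5 = True, the clause reduces to (NOT p6). p6 = False.
From (p9 OR p6) and p6 = False: p9 = True.
In (NOT p9 OR p2), NOT p9 is now false; p2 must hold, so p2 = True.
(NOT p2 OR p1) with p2 = True leaves only p1, so p1 = True.
From (NOT p1 OR p8) and p1 = True: p8 = True.

True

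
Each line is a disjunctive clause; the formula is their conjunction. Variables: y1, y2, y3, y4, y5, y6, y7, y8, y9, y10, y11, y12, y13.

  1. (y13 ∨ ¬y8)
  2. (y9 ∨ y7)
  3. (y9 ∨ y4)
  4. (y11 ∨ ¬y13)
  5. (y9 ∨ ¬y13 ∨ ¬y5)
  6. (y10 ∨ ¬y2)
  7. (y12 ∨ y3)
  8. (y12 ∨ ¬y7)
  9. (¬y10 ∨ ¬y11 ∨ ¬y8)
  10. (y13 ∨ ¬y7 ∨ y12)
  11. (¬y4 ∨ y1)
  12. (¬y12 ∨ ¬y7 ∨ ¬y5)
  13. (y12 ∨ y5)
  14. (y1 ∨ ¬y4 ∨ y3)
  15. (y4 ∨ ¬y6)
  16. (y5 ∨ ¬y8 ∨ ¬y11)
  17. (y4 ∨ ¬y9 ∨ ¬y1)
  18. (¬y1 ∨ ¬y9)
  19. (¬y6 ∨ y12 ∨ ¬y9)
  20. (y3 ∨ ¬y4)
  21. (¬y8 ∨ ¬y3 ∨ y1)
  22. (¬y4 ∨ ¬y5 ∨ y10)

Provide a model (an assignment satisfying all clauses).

y1 = T  y2 = F  y3 = T  y4 = T  y5 = F  y6 = T  y7 = T  y8 = F  y9 = F  y10 = F  y11 = T  y12 = T  y13 = T

y2 occurs only negated in the remaining clauses — set y2 = False.
y8 occurs only negated in the remaining clauses — set y8 = False.
Set y1 = True and propagate.
  then y9 is forced to False.
  then y7 is forced to True.
  then y4 is forced to True.
  then y12 is forced to True.
  then y5 is forced to False.
  then y3 is forced to True.
For the remaining variables, y6 = True, y10 = False, y11 = True, y13 = True works.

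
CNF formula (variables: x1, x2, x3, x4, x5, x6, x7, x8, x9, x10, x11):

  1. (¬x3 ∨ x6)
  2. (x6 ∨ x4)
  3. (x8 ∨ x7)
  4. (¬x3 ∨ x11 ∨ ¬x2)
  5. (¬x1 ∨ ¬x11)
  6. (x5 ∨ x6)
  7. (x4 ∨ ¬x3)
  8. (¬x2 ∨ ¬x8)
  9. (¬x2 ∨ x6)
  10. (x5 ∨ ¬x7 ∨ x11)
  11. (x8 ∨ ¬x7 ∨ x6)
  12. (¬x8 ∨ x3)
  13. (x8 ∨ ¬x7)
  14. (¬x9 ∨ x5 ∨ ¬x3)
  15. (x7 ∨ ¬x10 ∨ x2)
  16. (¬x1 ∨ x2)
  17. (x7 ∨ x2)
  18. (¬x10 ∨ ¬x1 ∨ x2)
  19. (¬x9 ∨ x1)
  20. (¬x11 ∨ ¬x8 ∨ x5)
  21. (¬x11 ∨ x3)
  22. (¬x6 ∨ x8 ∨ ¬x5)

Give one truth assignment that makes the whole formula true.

x1=False, x2=False, x3=True, x4=True, x5=True, x6=True, x7=True, x8=True, x9=False, x10=True, x11=False

Pure literal: x4 appears only positively; assign x4 = True.
Pure literal: x9 appears only negated; assign x9 = False.
Try x1 = False.
Try x2 = False.
  then x7 is forced to True.
  then x8 is forced to True.
  then x3 is forced to True.
  then x6 is forced to True.
For the remaining variables, x5 = True, x10 = True, x11 = False works.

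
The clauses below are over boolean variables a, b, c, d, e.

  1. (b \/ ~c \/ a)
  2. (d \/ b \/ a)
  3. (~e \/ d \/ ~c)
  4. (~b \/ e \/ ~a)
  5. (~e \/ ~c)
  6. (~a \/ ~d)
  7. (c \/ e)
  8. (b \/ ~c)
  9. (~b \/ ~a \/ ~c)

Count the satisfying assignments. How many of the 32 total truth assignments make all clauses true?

Satisfying assignments:
  a=0 b=0 c=0 d=1 e=1
  a=0 b=1 c=0 d=0 e=1
  a=0 b=1 c=0 d=1 e=1
  a=0 b=1 c=1 d=0 e=0
  a=0 b=1 c=1 d=1 e=0
  a=1 b=0 c=0 d=0 e=1
  a=1 b=1 c=0 d=0 e=1
Count: 7.

7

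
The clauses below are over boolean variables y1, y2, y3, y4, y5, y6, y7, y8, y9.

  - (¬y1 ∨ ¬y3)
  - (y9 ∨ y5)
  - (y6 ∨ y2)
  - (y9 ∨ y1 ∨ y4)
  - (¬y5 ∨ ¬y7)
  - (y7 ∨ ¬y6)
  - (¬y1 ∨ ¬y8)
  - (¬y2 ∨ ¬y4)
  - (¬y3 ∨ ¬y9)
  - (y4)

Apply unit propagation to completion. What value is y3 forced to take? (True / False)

False

(y4) stands alone — y4 = True.
(¬y2 ∨ ¬y4) with y4 = True leaves only ¬y2, so y2 = False.
(y2 ∨ y6): since y2 = False, the clause reduces to (y6). y6 = True.
(¬y6 ∨ y7) with y6 = True leaves only y7, so y7 = True.
(¬y7 ∨ ¬y5) with y7 = True leaves only ¬y5, so y5 = False.
From (y9 ∨ y5) and y5 = False: y9 = True.
(¬y3 ∨ ¬y9): since y9 = True, the clause reduces to (¬y3). y3 = False.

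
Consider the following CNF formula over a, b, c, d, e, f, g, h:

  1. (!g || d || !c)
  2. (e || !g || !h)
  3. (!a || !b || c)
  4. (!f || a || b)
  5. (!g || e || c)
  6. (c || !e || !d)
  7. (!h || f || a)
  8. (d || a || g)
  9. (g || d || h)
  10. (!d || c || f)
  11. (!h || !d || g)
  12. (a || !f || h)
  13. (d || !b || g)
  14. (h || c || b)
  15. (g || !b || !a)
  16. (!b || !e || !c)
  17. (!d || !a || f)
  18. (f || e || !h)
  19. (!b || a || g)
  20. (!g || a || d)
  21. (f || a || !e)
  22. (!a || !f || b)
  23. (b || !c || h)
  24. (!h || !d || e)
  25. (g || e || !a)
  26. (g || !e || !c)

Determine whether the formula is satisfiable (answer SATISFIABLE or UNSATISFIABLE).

Set a = False and propagate.
Try b = True.
  then g is forced to True.
  then d is forced to True.
The remaining clauses are satisfied by c = True, e = False, f = False, h = False.
Every clause has at least one true literal under this assignment.
So a=F, b=T, c=T, d=T, e=F, f=F, g=T, h=F is a satisfying assignment.

SATISFIABLE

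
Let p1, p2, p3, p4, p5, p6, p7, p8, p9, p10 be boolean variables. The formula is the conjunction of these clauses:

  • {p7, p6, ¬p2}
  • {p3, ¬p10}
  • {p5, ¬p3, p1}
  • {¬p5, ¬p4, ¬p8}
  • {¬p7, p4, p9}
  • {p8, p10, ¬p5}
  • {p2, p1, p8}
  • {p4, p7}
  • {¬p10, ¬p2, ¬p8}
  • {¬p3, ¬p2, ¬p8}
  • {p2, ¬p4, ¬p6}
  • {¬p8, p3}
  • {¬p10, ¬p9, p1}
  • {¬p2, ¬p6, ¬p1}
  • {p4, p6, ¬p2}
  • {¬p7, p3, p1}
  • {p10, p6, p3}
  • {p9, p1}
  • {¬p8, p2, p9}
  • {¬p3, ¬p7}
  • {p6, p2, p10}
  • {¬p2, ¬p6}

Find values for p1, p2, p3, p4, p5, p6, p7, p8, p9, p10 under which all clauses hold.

Try p1 = True.
Set p2 = False and propagate.
Set p3 = True and propagate.
  then p7 is forced to False.
  then p4 is forced to True.
  then p6 is forced to False.
  then p10 is forced to True.
The remaining clauses are satisfied by p5 = False, p8 = True, p9 = True.

p1=T, p2=F, p3=T, p4=T, p5=F, p6=F, p7=F, p8=T, p9=T, p10=T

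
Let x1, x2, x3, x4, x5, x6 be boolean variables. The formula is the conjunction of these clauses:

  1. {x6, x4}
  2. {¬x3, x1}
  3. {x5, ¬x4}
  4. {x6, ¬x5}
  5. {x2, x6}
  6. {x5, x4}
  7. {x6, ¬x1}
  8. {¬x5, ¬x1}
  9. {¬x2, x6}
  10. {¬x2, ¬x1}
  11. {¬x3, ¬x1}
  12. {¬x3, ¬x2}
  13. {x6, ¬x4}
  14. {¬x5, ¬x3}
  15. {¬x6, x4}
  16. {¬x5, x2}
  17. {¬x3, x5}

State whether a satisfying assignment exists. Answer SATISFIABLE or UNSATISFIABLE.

SATISFIABLE

Pure literal: x3 appears only negated; assign x3 = False.
Try x1 = False.
The remaining clauses are satisfied by x2 = True, x4 = True, x5 = True, x6 = True.
So x1=False  x2=True  x3=False  x4=True  x5=True  x6=True is a satisfying assignment.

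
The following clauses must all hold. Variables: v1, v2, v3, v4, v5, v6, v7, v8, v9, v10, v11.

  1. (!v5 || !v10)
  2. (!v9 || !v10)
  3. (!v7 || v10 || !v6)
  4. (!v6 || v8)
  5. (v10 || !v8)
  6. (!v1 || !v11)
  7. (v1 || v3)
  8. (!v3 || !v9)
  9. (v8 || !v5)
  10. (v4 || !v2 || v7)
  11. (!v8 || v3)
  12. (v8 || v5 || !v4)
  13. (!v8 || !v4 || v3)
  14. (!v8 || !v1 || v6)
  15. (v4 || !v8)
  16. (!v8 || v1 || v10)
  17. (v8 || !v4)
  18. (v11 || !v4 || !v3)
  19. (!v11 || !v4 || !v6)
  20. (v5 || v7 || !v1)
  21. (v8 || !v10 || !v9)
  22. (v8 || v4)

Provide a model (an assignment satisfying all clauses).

v2 occurs only negated in the remaining clauses — set v2 = False.
v9 occurs only negated in the remaining clauses — set v9 = False.
Set v1 = False and propagate.
  then v3 is forced to True.
Try v4 = True.
  then v8 is forced to True.
  then v10 is forced to True.
  then v5 is forced to False.
  then v11 is forced to True.
  then v6 is forced to False.
v7 is now unconstrained; take v7 = False.

v1=0  v2=0  v3=1  v4=1  v5=0  v6=0  v7=0  v8=1  v9=0  v10=1  v11=1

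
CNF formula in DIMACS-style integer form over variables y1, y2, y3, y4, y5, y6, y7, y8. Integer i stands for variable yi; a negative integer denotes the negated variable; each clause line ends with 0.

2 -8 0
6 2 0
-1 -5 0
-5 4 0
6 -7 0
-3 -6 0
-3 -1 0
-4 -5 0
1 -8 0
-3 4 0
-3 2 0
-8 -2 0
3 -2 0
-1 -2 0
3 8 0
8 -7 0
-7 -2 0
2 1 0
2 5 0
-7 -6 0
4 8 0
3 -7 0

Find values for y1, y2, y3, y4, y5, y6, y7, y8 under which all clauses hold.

y1=F  y2=T  y3=T  y4=T  y5=F  y6=F  y7=F  y8=F

Check each clause:
  1. (y2 OR NOT y8) — NOT y8 is true.
  2. (y2 OR y6) — y2 is true.
  3. (NOT y1 OR NOT y5) — NOT y5 is true.
  4. (y4 OR NOT y5) — NOT y5 is true.
  5. (y6 OR NOT y7) — NOT y7 is true.
  6. (NOT y6 OR NOT y3) — NOT y6 is true.
  7. (NOT y1 OR NOT y3) — NOT y1 is true.
  8. (NOT y4 OR NOT y5) — NOT y5 is true.
  9. (y1 OR NOT y8) — NOT y8 is true.
  10. (NOT y3 OR y4) — y4 is true.
  11. (y2 OR NOT y3) — y2 is true.
  12. (NOT y2 OR NOT y8) — NOT y8 is true.
  13. (y3 OR NOT y2) — y3 is true.
  14. (NOT y1 OR NOT y2) — NOT y1 is true.
  15. (y8 OR y3) — y3 is true.
  16. (NOT y7 OR y8) — NOT y7 is true.
  17. (NOT y2 OR NOT y7) — NOT y7 is true.
  18. (y1 OR y2) — y2 is true.
  19. (y5 OR y2) — y2 is true.
  20. (NOT y6 OR NOT y7) — NOT y7 is true.
  21. (y4 OR y8) — y4 is true.
  22. (y3 OR NOT y7) — NOT y7 is true.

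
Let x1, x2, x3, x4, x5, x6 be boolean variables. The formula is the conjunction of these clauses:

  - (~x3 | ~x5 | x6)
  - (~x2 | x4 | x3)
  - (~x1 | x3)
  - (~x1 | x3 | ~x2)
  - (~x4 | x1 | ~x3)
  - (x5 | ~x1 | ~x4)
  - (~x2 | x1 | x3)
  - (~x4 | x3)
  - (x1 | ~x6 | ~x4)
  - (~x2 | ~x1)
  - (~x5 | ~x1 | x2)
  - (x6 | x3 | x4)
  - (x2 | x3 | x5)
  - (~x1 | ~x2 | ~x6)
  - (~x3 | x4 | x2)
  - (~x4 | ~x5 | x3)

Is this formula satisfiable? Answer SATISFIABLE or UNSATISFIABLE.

SATISFIABLE

Set x1 = False and propagate.
The remaining clauses are satisfied by x2 = False, x3 = False, x4 = False, x5 = True, x6 = True.
So x1 = False  x2 = False  x3 = False  x4 = False  x5 = True  x6 = True is a satisfying assignment.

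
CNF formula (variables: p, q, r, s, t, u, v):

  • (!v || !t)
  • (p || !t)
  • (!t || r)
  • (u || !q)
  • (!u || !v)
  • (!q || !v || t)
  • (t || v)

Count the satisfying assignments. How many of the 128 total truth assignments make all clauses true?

14

Split on t, then v.
  t=1, v=1: a clause becomes empty — 0.
  t=1, v=0: s free; 3 ways for (p,q,r,u) × 2^1 = 6.
  t=0, v=1: forces q=0; u=0; p, r, s free → 2^3 = 8.
  t=0, v=0: a clause becomes empty — 0.
Total: 0 + 6 + 8 + 0 = 14.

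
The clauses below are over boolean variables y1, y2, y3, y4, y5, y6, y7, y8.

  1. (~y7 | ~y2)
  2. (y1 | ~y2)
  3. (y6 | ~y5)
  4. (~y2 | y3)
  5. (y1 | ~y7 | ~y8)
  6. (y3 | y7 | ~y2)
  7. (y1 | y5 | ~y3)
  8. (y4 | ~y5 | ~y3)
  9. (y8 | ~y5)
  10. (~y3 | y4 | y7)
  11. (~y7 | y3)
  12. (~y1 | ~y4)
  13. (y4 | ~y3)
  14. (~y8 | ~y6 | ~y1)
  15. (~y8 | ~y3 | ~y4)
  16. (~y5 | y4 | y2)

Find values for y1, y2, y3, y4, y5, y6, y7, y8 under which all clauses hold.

y1=F, y2=F, y3=F, y4=F, y5=F, y6=T, y7=F, y8=T

Set y1 = False and propagate.
  then y2 is forced to False.
For the remaining variables, y3 = False, y4 = False, y5 = False, y6 = True, y7 = False, y8 = True works.
Every clause has at least one true literal under this assignment.
Check each clause:
  1. (~y7 | ~y2) — ~y7 is true.
  2. (~y2 | y1) — ~y2 is true.
  3. (~y5 | y6) — ~y5 is true.
  4. (~y2 | y3) — ~y2 is true.
  5. (y1 | ~y8 | ~y7) — ~y7 is true.
  6. (~y2 | y3 | y7) — ~y2 is true.
  7. (y5 | ~y3 | y1) — ~y3 is true.
  8. (y4 | ~y5 | ~y3) — ~y5 is true.
  9. (~y5 | y8) — y8 is true.
  10. (y4 | y7 | ~y3) — ~y3 is true.
  11. (y3 | ~y7) — ~y7 is true.
  12. (~y4 | ~y1) — ~y4 is true.
  13. (~y3 | y4) — ~y3 is true.
  14. (~y8 | ~y1 | ~y6) — ~y1 is true.
  15. (~y8 | ~y4 | ~y3) — ~y4 is true.
  16. (y2 | y4 | ~y5) — ~y5 is true.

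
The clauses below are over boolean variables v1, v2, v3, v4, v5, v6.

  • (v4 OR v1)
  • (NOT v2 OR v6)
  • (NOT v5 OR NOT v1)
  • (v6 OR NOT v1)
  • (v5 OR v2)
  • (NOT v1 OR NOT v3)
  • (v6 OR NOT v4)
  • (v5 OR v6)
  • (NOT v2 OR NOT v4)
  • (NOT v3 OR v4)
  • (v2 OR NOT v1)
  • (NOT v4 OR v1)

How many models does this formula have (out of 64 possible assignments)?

Satisfying assignments:
  v1=1 v2=1 v3=0 v4=0 v5=0 v6=1
Count: 1.

1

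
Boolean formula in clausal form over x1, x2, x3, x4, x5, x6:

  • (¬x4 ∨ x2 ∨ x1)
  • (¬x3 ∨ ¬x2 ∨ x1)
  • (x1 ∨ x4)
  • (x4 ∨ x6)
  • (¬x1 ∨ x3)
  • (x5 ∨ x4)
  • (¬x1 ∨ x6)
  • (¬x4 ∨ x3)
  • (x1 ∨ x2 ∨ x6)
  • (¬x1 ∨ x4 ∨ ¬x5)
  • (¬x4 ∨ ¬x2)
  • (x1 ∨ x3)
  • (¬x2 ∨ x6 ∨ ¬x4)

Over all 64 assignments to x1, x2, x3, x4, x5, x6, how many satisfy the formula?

2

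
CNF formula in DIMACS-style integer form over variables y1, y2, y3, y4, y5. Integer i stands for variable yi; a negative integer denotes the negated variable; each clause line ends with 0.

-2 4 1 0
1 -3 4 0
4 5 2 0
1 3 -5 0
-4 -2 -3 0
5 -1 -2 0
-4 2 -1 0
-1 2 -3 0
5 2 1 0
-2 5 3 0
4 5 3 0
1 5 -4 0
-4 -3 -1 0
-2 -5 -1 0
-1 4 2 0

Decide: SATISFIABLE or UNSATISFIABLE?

Branch on y1: take y1 = False.
The remaining clauses are satisfied by y2 = False, y3 = True, y4 = True, y5 = True.
So y1=F, y2=F, y3=T, y4=T, y5=T is a satisfying assignment.

SATISFIABLE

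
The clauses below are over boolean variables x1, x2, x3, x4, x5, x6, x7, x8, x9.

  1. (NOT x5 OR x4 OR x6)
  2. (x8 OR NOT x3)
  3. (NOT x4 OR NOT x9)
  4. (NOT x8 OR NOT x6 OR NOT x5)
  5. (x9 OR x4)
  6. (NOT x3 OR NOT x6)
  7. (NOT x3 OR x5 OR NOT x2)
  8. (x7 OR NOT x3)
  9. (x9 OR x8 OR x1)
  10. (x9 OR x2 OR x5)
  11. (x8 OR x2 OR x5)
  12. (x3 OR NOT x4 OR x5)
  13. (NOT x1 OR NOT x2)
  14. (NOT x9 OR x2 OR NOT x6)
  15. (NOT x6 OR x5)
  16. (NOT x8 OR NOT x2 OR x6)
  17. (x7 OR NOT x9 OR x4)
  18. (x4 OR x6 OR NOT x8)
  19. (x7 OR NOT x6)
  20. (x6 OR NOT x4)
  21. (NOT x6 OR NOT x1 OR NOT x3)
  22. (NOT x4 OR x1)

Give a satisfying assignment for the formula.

Pure literal: x7 appears only positively; assign x7 = True.
Branch on x1: take x1 = False.
  then x4 is forced to False.
  then x9 is forced to True.
The remaining clauses are satisfied by x2 = True, x3 = False, x5 = False, x6 = False, x8 = False.

x1 = F  x2 = T  x3 = F  x4 = F  x5 = F  x6 = F  x7 = T  x8 = F  x9 = T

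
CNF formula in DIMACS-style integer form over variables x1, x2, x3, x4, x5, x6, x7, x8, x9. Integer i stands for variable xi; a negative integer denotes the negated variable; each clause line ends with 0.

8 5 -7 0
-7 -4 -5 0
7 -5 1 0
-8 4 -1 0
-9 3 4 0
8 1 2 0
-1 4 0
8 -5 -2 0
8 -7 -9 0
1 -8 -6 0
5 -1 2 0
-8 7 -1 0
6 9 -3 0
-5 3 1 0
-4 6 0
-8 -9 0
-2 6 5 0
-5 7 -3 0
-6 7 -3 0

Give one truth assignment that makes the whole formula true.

x1=False, x2=True, x3=False, x4=True, x5=False, x6=True, x7=False, x8=False, x9=False

Try x1 = False.
The remaining clauses are satisfied by x2 = True, x3 = False, x4 = True, x5 = False, x6 = True, x7 = False, x8 = False, x9 = False.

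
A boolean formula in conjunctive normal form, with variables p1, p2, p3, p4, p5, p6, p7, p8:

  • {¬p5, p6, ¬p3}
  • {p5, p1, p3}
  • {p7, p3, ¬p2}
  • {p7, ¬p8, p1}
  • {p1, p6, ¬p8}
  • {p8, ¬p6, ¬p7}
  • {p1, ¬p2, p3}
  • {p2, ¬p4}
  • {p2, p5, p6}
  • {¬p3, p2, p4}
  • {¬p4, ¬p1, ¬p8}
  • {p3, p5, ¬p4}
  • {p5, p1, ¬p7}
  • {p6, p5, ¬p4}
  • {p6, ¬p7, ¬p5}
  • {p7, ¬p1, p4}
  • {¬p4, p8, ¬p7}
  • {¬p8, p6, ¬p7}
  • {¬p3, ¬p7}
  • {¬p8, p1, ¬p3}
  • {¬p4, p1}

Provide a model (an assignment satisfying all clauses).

p1 = True, p2 = False, p3 = False, p4 = False, p5 = True, p6 = True, p7 = True, p8 = True

Set p1 = True and propagate.
The remaining clauses are satisfied by p2 = False, p3 = False, p4 = False, p5 = True, p6 = True, p7 = True, p8 = True.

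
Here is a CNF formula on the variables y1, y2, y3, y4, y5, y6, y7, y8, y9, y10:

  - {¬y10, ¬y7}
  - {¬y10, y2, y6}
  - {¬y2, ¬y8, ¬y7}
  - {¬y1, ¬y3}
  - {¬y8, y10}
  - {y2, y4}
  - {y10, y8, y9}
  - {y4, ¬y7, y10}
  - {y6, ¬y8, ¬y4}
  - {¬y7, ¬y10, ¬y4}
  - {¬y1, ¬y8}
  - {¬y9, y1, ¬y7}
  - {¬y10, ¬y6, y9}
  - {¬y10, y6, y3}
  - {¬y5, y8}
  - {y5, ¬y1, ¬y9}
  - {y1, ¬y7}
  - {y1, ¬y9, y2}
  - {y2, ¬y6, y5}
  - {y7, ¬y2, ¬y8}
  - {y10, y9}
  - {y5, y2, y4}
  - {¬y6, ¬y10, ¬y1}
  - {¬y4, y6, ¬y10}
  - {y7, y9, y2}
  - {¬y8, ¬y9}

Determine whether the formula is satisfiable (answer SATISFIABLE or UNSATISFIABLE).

Branch on y1: take y1 = False.
  then y7 is forced to False.
For the remaining variables, y2 = True, y3 = True, y4 = True, y5 = False, y6 = False, y8 = False, y9 = True, y10 = False works.
Every clause has at least one true literal under this assignment.
So y1=F, y2=T, y3=T, y4=T, y5=F, y6=F, y7=F, y8=F, y9=T, y10=F is a satisfying assignment.

SATISFIABLE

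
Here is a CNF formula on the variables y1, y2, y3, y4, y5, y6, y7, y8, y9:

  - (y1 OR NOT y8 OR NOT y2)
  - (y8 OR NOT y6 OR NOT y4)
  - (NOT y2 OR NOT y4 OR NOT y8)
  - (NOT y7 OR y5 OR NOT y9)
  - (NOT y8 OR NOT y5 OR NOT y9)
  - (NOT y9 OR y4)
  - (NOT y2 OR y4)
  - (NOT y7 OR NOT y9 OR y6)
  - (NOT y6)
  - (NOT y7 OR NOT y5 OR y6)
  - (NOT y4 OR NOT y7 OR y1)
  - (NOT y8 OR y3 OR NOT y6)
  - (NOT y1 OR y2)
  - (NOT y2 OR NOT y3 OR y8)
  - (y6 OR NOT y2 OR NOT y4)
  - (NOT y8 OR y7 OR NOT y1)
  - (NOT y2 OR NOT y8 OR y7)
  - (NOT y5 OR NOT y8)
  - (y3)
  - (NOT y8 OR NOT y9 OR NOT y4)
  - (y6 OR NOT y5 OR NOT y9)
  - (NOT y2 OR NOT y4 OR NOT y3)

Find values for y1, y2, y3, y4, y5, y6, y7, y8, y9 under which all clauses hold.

The clause (NOT y6) is unit: y6 must be False.
Unit propagation: (y3) forces y3 = True.
Branch on y1: take y1 = False.
Try y2 = False.
The remaining clauses are satisfied by y4 = True, y5 = False, y7 = False, y8 = False, y9 = True.
Check each clause:
  1. (NOT y2 OR y1 OR NOT y8) — NOT y8 is true.
  2. (y8 OR NOT y4 OR NOT y6) — NOT y6 is true.
  3. (NOT y4 OR NOT y2 OR NOT y8) — NOT y8 is true.
  4. (NOT y9 OR NOT y7 OR y5) — NOT y7 is true.
  5. (NOT y5 OR NOT y9 OR NOT y8) — NOT y8 is true.
  6. (NOT y9 OR y4) — y4 is true.
  7. (y4 OR NOT y2) — y4 is true.
  8. (NOT y9 OR NOT y7 OR y6) — NOT y7 is true.
  9. (NOT y6) — NOT y6 is true.
  10. (NOT y5 OR y6 OR NOT y7) — NOT y7 is true.
  11. (NOT y7 OR y1 OR NOT y4) — NOT y7 is true.
  12. (y3 OR NOT y6 OR NOT y8) — NOT y8 is true.
  13. (y2 OR NOT y1) — NOT y1 is true.
  14. (NOT y3 OR NOT y2 OR y8) — NOT y2 is true.
  15. (NOT y4 OR NOT y2 OR y6) — NOT y2 is true.
  16. (NOT y8 OR NOT y1 OR y7) — NOT y8 is true.
  17. (y7 OR NOT y2 OR NOT y8) — NOT y8 is true.
  18. (NOT y5 OR NOT y8) — NOT y8 is true.
  19. (y3) — y3 is true.
  20. (NOT y8 OR NOT y9 OR NOT y4) — NOT y8 is true.
  21. (y6 OR NOT y5 OR NOT y9) — NOT y5 is true.
  22. (NOT y3 OR NOT y4 OR NOT y2) — NOT y2 is true.

y1=F  y2=F  y3=T  y4=T  y5=F  y6=F  y7=F  y8=F  y9=T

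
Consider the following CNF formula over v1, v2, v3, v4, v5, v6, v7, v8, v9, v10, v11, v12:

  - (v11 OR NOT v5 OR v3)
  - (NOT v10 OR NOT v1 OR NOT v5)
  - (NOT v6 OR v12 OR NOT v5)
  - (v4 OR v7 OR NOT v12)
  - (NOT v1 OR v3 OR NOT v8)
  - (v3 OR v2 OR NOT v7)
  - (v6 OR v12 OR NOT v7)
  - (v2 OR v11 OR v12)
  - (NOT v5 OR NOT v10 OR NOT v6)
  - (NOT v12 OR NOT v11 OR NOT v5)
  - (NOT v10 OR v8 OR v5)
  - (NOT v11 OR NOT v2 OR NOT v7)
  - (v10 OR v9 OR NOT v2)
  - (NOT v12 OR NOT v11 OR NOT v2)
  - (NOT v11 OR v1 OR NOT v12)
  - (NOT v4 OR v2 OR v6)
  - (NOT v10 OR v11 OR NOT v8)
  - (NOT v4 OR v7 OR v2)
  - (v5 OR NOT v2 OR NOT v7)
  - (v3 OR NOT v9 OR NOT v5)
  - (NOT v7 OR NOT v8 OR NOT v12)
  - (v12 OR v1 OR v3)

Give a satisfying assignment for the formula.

v1=1  v2=1  v3=1  v4=1  v5=0  v6=0  v7=0  v8=1  v9=1  v10=0  v11=0  v12=1

Check each clause:
  1. (NOT v5 OR v11 OR v3) — v3 is true.
  2. (NOT v1 OR NOT v5 OR NOT v10) — NOT v5 is true.
  3. (v12 OR NOT v6 OR NOT v5) — NOT v6 is true.
  4. (NOT v12 OR v7 OR v4) — v4 is true.
  5. (v3 OR NOT v1 OR NOT v8) — v3 is true.
  6. (NOT v7 OR v3 OR v2) — NOT v7 is true.
  7. (NOT v7 OR v6 OR v12) — NOT v7 is true.
  8. (v12 OR v11 OR v2) — v2 is true.
  9. (NOT v6 OR NOT v5 OR NOT v10) — NOT v6 is true.
  10. (NOT v5 OR NOT v12 OR NOT v11) — NOT v5 is true.
  11. (v5 OR v8 OR NOT v10) — v8 is true.
  12. (NOT v7 OR NOT v2 OR NOT v11) — NOT v7 is true.
  13. (v9 OR v10 OR NOT v2) — v9 is true.
  14. (NOT v12 OR NOT v11 OR NOT v2) — NOT v11 is true.
  15. (NOT v12 OR NOT v11 OR v1) — v1 is true.
  16. (NOT v4 OR v6 OR v2) — v2 is true.
  17. (NOT v10 OR v11 OR NOT v8) — NOT v10 is true.
  18. (v2 OR NOT v4 OR v7) — v2 is true.
  19. (NOT v7 OR v5 OR NOT v2) — NOT v7 is true.
  20. (NOT v5 OR NOT v9 OR v3) — NOT v5 is true.
  21. (NOT v12 OR NOT v8 OR NOT v7) — NOT v7 is true.
  22. (v1 OR v3 OR v12) — v1 is true.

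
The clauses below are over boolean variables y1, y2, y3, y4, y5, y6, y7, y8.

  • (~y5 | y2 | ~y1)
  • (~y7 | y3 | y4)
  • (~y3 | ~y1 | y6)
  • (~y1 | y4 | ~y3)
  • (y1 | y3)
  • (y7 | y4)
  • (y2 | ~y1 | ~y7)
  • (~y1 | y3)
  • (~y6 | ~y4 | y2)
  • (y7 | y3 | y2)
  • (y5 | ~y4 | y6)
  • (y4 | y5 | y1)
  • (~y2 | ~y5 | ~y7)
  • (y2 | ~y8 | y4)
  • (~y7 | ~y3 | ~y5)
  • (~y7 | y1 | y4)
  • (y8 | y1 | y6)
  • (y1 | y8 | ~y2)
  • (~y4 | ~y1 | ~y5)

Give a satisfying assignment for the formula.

y1 = 0, y2 = 0, y3 = 1, y4 = 1, y5 = 1, y6 = 0, y7 = 0, y8 = 1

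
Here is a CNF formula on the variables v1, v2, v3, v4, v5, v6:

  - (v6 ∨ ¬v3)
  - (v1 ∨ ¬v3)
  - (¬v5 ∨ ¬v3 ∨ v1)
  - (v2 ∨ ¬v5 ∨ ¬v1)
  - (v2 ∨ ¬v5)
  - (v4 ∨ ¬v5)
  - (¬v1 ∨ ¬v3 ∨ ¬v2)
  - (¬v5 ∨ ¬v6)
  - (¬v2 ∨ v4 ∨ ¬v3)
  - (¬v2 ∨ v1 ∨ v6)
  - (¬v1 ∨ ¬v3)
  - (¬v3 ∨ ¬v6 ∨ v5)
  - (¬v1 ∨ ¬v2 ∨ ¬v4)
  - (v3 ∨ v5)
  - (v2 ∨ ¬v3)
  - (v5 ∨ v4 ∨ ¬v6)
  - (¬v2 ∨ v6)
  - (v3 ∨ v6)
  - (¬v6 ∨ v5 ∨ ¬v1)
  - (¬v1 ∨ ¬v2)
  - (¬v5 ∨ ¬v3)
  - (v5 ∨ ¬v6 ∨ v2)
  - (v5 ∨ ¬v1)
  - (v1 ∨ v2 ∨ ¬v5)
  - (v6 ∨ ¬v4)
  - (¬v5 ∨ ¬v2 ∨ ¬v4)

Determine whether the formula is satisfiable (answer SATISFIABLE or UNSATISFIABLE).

UNSATISFIABLE

v5 = True:
  propagation gives v2=True, v4=True; an empty clause results — contradiction.
v5 = False:
  propagation gives v3=True, v6=True; an empty clause results — contradiction.
Every branch closes, so no satisfying assignment exists.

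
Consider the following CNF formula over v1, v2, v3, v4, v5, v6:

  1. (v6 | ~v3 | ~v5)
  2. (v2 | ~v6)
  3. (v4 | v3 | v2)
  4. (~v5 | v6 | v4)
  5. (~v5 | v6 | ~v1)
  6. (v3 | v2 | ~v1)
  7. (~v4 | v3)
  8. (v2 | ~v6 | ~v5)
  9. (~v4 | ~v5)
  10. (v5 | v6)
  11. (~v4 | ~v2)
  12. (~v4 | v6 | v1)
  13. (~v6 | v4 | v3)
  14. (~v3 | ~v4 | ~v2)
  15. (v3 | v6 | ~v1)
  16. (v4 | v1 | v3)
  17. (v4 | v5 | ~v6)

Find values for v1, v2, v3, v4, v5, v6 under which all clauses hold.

v1=0, v2=1, v3=1, v4=0, v5=1, v6=1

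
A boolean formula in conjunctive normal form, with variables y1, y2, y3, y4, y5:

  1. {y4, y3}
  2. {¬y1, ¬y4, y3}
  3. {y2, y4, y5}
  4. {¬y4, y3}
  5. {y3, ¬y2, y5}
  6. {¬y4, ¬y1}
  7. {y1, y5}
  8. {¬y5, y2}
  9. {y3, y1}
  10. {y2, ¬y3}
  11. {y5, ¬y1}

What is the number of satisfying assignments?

The models are:
  y1=0 y2=1 y3=1 y4=0 y5=1
  y1=0 y2=1 y3=1 y4=1 y5=1
  y1=1 y2=1 y3=1 y4=0 y5=1
That's 3 in total.

3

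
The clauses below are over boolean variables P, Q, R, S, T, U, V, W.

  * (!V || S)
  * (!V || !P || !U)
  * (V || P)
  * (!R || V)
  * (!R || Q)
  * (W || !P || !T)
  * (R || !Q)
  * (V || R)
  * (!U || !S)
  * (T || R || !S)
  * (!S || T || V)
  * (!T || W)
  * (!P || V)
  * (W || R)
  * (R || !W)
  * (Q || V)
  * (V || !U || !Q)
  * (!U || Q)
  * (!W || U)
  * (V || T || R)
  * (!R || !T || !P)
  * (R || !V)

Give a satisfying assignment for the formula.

Try P = False.
  then V is forced to True.
  then S is forced to True.
  then U is forced to False.
  then W is forced to False.
  then T is forced to False.
  then R is forced to True.
  then Q is forced to True.

P=False, Q=True, R=True, S=True, T=False, U=False, V=True, W=False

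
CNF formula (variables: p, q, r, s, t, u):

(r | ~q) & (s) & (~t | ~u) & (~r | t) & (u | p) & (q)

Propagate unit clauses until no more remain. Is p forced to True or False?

True

(s) stands alone — s = True.
Unit clause (q) sets q = True.
(r | ~q): since q = True, the clause reduces to (r). r = True.
In (~r | t), ~r is now false; t must hold, so t = True.
(~t | ~u): since t = True, the clause reduces to (~u). u = False.
(u | p) with u = False leaves only p, so p = True.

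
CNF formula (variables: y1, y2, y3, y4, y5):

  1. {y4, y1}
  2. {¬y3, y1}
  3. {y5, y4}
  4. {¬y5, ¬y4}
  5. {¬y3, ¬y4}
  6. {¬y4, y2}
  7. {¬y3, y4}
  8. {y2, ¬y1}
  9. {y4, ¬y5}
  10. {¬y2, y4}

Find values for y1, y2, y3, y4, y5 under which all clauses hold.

y3 occurs only negated in the remaining clauses — set y3 = False.
Branch on y1: take y1 = False.
  then y4 is forced to True.
  then y5 is forced to False.
  then y2 is forced to True.

y1=False, y2=True, y3=False, y4=True, y5=False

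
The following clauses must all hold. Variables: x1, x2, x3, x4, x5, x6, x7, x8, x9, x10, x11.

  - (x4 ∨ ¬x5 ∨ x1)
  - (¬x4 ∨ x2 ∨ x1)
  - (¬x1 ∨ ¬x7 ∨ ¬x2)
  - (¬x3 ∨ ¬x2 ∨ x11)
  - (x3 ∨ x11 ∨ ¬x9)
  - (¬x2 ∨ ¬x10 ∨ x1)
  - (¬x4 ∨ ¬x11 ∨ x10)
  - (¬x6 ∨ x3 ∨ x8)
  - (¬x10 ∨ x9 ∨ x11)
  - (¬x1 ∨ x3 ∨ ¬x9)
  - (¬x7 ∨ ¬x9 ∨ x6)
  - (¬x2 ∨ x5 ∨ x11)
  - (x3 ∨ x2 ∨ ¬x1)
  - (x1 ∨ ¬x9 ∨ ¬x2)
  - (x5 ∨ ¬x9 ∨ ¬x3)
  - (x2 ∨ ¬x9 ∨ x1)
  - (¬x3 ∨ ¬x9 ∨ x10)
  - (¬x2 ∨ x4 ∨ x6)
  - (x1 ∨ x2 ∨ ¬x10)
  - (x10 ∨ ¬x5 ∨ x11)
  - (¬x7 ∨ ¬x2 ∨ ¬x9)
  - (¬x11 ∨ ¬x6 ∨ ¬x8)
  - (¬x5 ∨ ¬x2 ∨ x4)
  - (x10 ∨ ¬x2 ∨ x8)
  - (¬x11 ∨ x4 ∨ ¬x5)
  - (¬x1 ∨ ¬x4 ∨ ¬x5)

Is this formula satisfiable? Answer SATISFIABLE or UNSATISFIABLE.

SATISFIABLE

Pure literal: x7 appears only negated; assign x7 = False.
Set x1 = False and propagate.
For the remaining variables, x2 = False, x3 = True, x4 = False, x5 = False, x6 = True, x8 = False, x9 = False, x10 = False, x11 = True works.
So x1=0, x2=0, x3=1, x4=0, x5=0, x6=1, x7=0, x8=0, x9=0, x10=0, x11=1 is a satisfying assignment.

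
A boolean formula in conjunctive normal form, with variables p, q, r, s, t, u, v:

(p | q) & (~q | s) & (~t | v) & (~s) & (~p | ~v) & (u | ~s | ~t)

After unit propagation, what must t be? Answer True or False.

(~s) is a unit clause: s = False.
From (s | ~q) and s = False: q = False.
From (p | q) and q = False: p = True.
From (~p | ~v) and p = True: v = False.
(v | ~t): since v = False, the clause reduces to (~t). t = False.

False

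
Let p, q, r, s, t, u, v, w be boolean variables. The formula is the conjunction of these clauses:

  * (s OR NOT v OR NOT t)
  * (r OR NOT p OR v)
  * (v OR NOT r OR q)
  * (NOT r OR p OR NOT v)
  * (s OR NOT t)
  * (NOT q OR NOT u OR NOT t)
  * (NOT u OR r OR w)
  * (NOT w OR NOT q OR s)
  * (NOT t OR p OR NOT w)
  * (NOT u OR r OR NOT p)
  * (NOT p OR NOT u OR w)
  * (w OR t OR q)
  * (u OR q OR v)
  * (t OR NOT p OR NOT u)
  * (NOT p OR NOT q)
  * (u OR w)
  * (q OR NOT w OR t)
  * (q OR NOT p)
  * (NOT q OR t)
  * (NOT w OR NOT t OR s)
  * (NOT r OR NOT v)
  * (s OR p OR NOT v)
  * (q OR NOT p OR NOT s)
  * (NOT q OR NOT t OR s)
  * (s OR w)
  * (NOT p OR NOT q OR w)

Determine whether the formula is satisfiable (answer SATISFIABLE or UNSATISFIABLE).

q = True:
  propagation gives p=False, t=True, s=True, u=False; an empty clause results — contradiction.
q = False:
  w = True:
    propagation gives t=False; an empty clause results — contradiction.
  w = False:
    propagation gives t=True, s=True, u=True, r=True; an empty clause results — contradiction.
Every branch closes, so no satisfying assignment exists.

UNSATISFIABLE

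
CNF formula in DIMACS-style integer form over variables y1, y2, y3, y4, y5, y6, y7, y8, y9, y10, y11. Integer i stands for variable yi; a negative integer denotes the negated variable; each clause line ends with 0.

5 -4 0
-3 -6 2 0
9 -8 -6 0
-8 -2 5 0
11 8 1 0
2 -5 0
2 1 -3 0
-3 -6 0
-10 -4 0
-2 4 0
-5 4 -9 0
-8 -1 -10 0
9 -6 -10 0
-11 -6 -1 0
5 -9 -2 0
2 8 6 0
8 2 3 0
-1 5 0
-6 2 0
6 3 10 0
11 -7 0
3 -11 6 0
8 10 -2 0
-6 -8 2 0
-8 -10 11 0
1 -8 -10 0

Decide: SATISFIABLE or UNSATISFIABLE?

SATISFIABLE

Try y1 = True.
  then y5 is forced to True.
  then y2 is forced to True.
  then y4 is forced to True.
  then y10 is forced to False.
  then y8 is forced to True.
Try y3 = True.
  then y6 is forced to False.
Branch on y7: take y7 = True.
  then y11 is forced to True.
y9 is now unconstrained; take y9 = True.
So y1=T, y2=T, y3=T, y4=T, y5=T, y6=F, y7=T, y8=T, y9=T, y10=F, y11=T is a satisfying assignment.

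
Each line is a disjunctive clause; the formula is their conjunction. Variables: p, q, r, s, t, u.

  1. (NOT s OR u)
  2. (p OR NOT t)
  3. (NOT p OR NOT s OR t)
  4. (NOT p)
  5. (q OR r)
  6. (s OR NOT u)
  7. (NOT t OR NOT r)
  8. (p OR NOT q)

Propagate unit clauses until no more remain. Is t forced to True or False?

(NOT p) stands alone — p = False.
From (NOT t OR p) and p = False: t = False.

False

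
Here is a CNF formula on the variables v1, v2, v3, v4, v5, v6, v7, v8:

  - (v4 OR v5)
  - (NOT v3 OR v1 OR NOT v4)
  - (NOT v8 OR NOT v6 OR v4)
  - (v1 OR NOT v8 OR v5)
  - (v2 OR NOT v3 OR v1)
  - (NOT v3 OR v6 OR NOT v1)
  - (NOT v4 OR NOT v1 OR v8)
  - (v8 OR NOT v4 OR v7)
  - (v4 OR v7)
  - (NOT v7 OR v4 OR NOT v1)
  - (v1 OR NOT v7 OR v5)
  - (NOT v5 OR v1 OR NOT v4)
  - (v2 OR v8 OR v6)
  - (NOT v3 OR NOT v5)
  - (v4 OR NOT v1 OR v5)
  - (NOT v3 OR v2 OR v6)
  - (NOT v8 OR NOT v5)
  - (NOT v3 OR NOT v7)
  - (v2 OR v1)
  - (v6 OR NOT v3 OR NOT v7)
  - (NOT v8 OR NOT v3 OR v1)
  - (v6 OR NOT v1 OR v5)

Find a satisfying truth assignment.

Pure literal: v3 appears only negated; assign v3 = False.
Set v1 = True and propagate.
Set v2 = False and propagate.
Try v4 = True.
  then v8 is forced to True.
  then v5 is forced to False.
  then v6 is forced to True.
v7 is now unconstrained; take v7 = False.

v1=True, v2=False, v3=False, v4=True, v5=False, v6=True, v7=False, v8=True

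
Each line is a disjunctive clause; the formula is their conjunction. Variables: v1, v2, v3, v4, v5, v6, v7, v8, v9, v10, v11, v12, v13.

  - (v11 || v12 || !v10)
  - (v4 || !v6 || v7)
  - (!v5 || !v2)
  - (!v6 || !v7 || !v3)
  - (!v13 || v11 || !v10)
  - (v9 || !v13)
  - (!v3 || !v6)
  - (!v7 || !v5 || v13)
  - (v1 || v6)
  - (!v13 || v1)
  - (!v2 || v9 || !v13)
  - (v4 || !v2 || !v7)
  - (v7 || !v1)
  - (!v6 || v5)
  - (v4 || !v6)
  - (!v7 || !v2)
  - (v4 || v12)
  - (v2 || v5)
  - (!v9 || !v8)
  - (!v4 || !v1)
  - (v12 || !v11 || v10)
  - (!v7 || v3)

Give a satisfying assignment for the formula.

Pure literal: v12 appears only positively; assign v12 = True.
Try v1 = False.
  then v6 is forced to True.
  then v3 is forced to False.
  then v13 is forced to False.
  then v5 is forced to True.
  then v2 is forced to False.
  then v7 is forced to False.
  then v4 is forced to True.
Set v8 = True and propagate.
  then v9 is forced to False.
v10, v11 are now unconstrained; take v10 = True, v11 = True.
Every clause has at least one true literal under this assignment.

v1 = False, v2 = False, v3 = False, v4 = True, v5 = True, v6 = True, v7 = False, v8 = True, v9 = False, v10 = True, v11 = True, v12 = True, v13 = False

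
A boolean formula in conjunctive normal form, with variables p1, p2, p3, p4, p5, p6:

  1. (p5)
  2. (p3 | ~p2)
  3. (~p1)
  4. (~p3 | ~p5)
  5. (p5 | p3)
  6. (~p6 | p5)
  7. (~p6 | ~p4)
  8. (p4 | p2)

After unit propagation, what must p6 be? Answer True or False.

(p5) stands alone — p5 = True.
(~p1) stands alone — p1 = False.
In (~p5 | ~p3), ~p5 is now false; ~p3 must hold, so p3 = False.
In (p3 | ~p2), p3 is now false; ~p2 must hold, so p2 = False.
In (p4 | p2), p2 is now false; p4 must hold, so p4 = True.
(~p4 | ~p6): since p4 = True, the clause reduces to (~p6). p6 = False.

False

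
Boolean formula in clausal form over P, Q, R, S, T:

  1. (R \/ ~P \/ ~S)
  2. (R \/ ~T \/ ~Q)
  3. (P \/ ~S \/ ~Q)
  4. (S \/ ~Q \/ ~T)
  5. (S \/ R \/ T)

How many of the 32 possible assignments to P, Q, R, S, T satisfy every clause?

Split on S, then Q.
  S=1, Q=1: remaining (P,R,T) ∈ {(1,1,0); (1,1,1)} — 2.
  S=1, Q=0: T free; 3 ways for (P,R) × 2^1 = 6.
  S=0, Q=1: remaining (P,R,T) ∈ {(0,1,0); (1,1,0)} — 2.
  S=0, Q=0: P free; 3 ways for (R,T) × 2^1 = 6.
Total: 2 + 6 + 2 + 6 = 16.

16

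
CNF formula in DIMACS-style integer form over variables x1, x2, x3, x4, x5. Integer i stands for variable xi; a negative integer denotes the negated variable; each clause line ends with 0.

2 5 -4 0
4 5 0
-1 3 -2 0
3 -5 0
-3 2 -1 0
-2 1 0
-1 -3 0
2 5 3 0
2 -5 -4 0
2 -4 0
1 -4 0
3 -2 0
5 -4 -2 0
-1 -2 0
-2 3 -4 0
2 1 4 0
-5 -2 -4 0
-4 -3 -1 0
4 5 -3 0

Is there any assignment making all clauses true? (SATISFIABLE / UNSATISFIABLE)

UNSATISFIABLE

x2 = True:
  propagation gives x1=True; an empty clause results — contradiction.
x2 = False:
  propagation gives x4=False, x5=True, x3=True, x1=False; an empty clause results — contradiction.
Every branch closes, so no satisfying assignment exists.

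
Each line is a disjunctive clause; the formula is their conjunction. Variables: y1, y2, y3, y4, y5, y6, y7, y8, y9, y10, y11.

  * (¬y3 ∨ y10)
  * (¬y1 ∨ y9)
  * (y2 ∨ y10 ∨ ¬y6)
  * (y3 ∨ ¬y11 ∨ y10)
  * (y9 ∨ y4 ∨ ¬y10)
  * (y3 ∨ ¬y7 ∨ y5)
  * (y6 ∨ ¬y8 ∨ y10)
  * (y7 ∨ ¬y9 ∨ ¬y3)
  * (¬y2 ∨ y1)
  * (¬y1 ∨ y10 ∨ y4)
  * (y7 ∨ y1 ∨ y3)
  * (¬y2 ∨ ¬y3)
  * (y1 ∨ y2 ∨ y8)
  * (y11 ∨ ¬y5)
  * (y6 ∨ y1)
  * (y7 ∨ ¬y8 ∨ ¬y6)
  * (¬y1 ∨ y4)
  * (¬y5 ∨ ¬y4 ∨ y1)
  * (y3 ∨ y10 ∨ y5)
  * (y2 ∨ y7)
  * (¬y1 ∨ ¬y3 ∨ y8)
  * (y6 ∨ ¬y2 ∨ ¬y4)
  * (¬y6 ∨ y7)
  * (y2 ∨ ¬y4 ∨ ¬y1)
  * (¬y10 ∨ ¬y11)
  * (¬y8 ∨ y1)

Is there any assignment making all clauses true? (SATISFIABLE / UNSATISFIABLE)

y1 = True:
  propagation gives y9=True, y4=True, y2=True, y3=False; an empty clause results — contradiction.
y1 = False:
  propagation gives y2=False, y8=True; an empty clause results — contradiction.
Every branch closes, so no satisfying assignment exists.

UNSATISFIABLE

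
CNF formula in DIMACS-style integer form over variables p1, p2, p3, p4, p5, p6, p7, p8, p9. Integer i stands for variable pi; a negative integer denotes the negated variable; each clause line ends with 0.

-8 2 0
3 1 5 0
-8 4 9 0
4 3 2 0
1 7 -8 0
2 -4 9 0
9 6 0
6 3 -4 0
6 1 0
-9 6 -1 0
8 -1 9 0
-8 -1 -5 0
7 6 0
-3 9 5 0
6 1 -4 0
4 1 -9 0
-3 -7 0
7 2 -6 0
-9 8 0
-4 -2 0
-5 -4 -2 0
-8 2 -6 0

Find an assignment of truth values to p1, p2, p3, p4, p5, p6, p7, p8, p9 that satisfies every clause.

p1 = F, p2 = T, p3 = F, p4 = F, p5 = T, p6 = T, p7 = F, p8 = F, p9 = F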